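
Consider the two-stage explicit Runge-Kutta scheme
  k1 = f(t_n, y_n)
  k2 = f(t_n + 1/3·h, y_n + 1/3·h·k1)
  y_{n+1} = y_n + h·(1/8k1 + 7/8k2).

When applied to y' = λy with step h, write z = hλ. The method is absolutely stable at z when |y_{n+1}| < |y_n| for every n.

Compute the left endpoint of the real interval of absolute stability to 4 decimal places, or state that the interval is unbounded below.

left endpoint -3.4286.

Test eqn y'=λy, z=hλ:
  k1=λy_n ⇒ h·k1=z·y_n;  k2=λ(1+1/3z)y_n ⇒ h·k2=z(1+1/3z)y_n
  y_{n+1}/y_n = 1 + 1/8z + 7/8z(1+1/3z) = 1 + z + 7/24z²
  Hence R(z) = 1 + z + 7/24z².

Need |R(x)|<1, x<0.
x=-1.46: |R|=0.1617
R=1: x+7/24x²=0 ⇒ x=−24/7=-3.4286; min R=1−1/(4·7/24)=0.1429>−1
Confirm numerically:
  x=-2.600: |R|=0.37167 <1
  x=-2.442: |R|=0.29731 <1
  x=-1.949: |R|=0.15893 <1
  x=-1.467: |R|=0.16069 <1
  x=-4.001: |R|=1.66800 >1
  x=-3.564: |R|=1.14078 >1
Stable set (-3.4286, 0).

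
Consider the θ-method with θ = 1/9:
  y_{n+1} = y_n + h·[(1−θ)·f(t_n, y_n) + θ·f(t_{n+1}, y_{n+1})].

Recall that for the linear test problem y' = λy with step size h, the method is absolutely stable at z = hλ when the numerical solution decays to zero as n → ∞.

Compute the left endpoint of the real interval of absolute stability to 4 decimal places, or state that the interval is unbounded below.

Set f=λy, z=hλ:
  y_{n+1} = y_n + z·[8/9·y_n + 1/9·y_{n+1}] ⇒ (1 − 1/9z)y_{n+1} = (1 + 8/9z)y_n
  ⇒ R(z) = (1 + 8/9z)/(1 − 1/9z).

Boundary: |R(x)|=1, x<0.
x=-0.85: |R|=0.2234
R=−1: 1+8/9x = −1+1/9x ⇒ -7/9x=2 ⇒ x=2/(-7/9)=-2.5714
Confirm numerically:
  x=-2.263: |R|=0.80831 <1
  x=-1.383: |R|=0.19879 <1
  x=-1.203: |R|=0.06116 <1
  x=-3.162: |R|=1.33991 >1
  x=-2.805: |R|=1.13850 >1
  x=-2.625: |R|=1.03226 >1
Stable set (-2.5714, 0).

left endpoint -2.5714.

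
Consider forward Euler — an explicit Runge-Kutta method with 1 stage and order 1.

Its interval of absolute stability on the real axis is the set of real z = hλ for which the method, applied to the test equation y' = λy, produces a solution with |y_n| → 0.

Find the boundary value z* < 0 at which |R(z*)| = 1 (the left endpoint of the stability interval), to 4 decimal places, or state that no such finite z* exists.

z* = -2.0000.

Test eqn y'=λy, z=hλ:
  order 1, 1-stage ⇒ R(z)=1+z
  (e.g. R(-0.39)=0.61000, |R|=0.61000)

Solve |R(x)|<1 on ℝ⁻.
x=-0.39: |R|=0.6100
|R(-2.02)|=1.0200 |R(-1.9)|=0.9000 |R(-0.95)|=0.0500
Bisect:
  x_lo=-2.5168 |R|=1.5168  x_hi=-0.1605 |R|=0.8395
  mid=-1.33868 |R|=0.33868 →hi
  mid=-1.92776 |R|=0.92776 →hi
  mid=-2.22230 |R|=1.22230 →lo
  mid=-2.07503 |R|=1.07503 →lo
  mid=-2.00139 |R|=1.00139 →lo
  mid=-1.96457 |R|=0.96457 →hi
  mid=-1.98298 |R|=0.98298 →hi
  mid=-1.99219 |R|=0.99219 →hi
  mid=-1.99679 |R|=0.99679 →hi
  ...
  [-2.00010,-1.99995] ⇒ x*=-2.0000
Stable set (-2.0000, 0).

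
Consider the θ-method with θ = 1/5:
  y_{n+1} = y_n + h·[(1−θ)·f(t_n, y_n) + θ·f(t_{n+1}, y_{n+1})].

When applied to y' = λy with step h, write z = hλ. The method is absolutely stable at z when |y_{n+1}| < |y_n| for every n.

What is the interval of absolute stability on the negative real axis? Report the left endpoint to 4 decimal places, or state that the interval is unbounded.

(-3.3333, 0).

On y'=λy, z=hλ:
  y_{n+1} = y_n + z·[4/5·y_n + 1/5·y_{n+1}] ⇒ (1 − 1/5z)y_{n+1} = (1 + 4/5z)y_n
  R(z) = (1 + 4/5z)/(1 − 1/5z).

Solve |R(x)|<1 on ℝ⁻.
x=-1.02: |R|=0.1528
R=−1: 1+4/5x = −1+1/5x ⇒ -3/5x=2 ⇒ x=2/(-3/5)=-3.3333
Confirm numerically:
  x=-3.247: |R|=0.96859 <1
  x=-2.682: |R|=0.74564 <1
  x=-2.658: |R|=0.73544 <1
  x=-2.116: |R|=0.48679 <1
  x=-3.916: |R|=1.19605 >1
  x=-3.910: |R|=1.19416 >1
  x=-3.519: |R|=1.06538 >1
Stable set (-3.3333, 0).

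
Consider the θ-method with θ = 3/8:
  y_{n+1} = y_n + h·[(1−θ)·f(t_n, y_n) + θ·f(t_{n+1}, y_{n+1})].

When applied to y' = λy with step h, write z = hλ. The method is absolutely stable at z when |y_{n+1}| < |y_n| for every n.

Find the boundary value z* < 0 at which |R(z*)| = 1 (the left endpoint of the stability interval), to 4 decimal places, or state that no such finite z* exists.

With y'=λy (z=hλ):
  y_{n+1} = y_n + z·[5/8·y_n + 3/8·y_{n+1}] ⇒ (1 − 3/8z)y_{n+1} = (1 + 5/8z)y_n
  ⇒ R(z) = (1 + 5/8z)/(1 − 3/8z).

Find x<0 with |R(x)|<1.
x=-1.68: |R|=0.0307
R=−1: 1+5/8x = −1+3/8x ⇒ -1/4x=2 ⇒ x=2/(-1/4)=-8.0000
Confirm numerically:
  x=-7.264: |R|=0.95059 <1
  x=-4.381: |R|=0.65766 <1
  x=-3.624: |R|=0.53624 <1
  x=-8.363: |R|=1.02194 >1
  x=-8.213: |R|=1.01305 >1
  x=-8.175: |R|=1.01076 >1
Interval (-8.0000, 0).

left endpoint -8.0000.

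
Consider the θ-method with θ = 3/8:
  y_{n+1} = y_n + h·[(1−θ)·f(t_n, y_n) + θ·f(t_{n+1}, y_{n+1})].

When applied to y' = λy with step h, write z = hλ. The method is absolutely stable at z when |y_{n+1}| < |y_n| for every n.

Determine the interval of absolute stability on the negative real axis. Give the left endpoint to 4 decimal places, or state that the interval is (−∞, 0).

z∈(-8.0000,0).

Test eqn y'=λy, z=hλ:
  y_{n+1} = y_n + z·[5/8·y_n + 3/8·y_{n+1}] ⇒ (1 − 3/8z)y_{n+1} = (1 + 5/8z)y_n
  ⇒ R(z) = (1 + 5/8z)/(1 − 3/8z).

Boundary: |R(x)|=1, x<0.
x=-1.16: |R|=0.1916
R=−1: 1+5/8x = −1+3/8x ⇒ -1/4x=2 ⇒ x=2/(-1/4)=-8.0000
Confirm numerically:
  x=-7.736: |R|=0.98308 <1
  x=-6.254: |R|=0.86952 <1
  x=-5.305: |R|=0.77462 <1
  x=-3.735: |R|=0.55584 <1
  x=-8.570: |R|=1.03382 >1
  x=-8.335: |R|=1.02030 >1
  x=-8.211: |R|=1.01293 >1
Stable set (-8.0000, 0).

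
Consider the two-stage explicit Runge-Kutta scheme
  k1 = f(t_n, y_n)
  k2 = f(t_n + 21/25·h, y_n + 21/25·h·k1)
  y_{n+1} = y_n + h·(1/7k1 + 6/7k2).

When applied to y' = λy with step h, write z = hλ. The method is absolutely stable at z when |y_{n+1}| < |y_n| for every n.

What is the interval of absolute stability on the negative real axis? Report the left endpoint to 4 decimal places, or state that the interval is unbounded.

With y'=λy (z=hλ):
  k1=λy_n ⇒ h·k1=z·y_n;  k2=λ(1+21/25z)y_n ⇒ h·k2=z(1+21/25z)y_n
  y_{n+1}/y_n = 1 + 1/7z + 6/7z(1+21/25z) = 1 + z + 18/25z²
  Hence R(z) = 1 + z + 18/25z².

Boundary: |R(x)|=1, x<0.
x=-0.5: |R|=0.6800
R=1: x+18/25x²=0 ⇒ x=−25/18=-1.3889; min R=1−1/(4·18/25)=0.6528>−1
Confirm numerically:
  x=-1.331: |R|=0.94452 <1
  x=-1.094: |R|=0.76772 <1
  x=-0.919: |R|=0.68908 <1
  x=-1.937: |R|=1.76442 >1
  x=-1.576: |R|=1.21232 >1
So |R|<1 on (-1.3889, 0).

z∈(-1.3889,0).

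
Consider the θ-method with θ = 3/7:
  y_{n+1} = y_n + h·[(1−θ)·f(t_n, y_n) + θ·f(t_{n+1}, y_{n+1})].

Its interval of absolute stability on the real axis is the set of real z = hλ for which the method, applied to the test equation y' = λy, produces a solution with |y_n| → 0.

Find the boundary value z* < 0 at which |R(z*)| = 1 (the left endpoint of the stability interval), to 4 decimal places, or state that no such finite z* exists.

z* = -14.0000.

Set f=λy, z=hλ:
  y_{n+1} = y_n + z·[4/7·y_n + 3/7·y_{n+1}] ⇒ (1 − 3/7z)y_{n+1} = (1 + 4/7z)y_n
  ⇒ R(z) = (1 + 4/7z)/(1 − 3/7z).

Boundary: |R(x)|=1, x<0.
x=-0.41: |R|=0.6513
R=−1: 1+4/7x = −1+3/7x ⇒ -1/7x=2 ⇒ x=2/(-1/7)=-14.0000
Confirm numerically:
  x=-11.984: |R|=0.95306 <1
  x=-10.495: |R|=0.90893 <1
  x=-10.430: |R|=0.90676 <1
  x=-7.556: |R|=0.78280 <1
  x=-14.581: |R|=1.01145 >1
  x=-14.481: |R|=1.00954 >1
So |R|<1 on (-14.0000, 0).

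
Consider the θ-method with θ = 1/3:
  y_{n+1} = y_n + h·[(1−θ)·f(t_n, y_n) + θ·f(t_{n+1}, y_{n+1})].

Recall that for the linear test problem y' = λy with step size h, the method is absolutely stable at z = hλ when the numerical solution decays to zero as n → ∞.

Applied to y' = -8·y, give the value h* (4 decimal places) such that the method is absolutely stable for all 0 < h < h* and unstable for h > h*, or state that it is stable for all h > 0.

On y'=λy, z=hλ:
  y_{n+1} = y_n + z·[2/3·y_n + 1/3·y_{n+1}] ⇒ (1 − 1/3z)y_{n+1} = (1 + 2/3z)y_n
  R(z) = (1 + 2/3z)/(1 − 1/3z).

Need |R(x)|<1, x<0.
x=-1.55: |R|=0.0220
R=−1: 1+2/3x = −1+1/3x ⇒ -1/3x=2 ⇒ x=2/(-1/3)=-6.0000
Confirm numerically:
  x=-5.087: |R|=0.88710 <1
  x=-3.728: |R|=0.66231 <1
  x=-3.713: |R|=0.65932 <1
  x=-2.817: |R|=0.45281 <1
  x=-6.490: |R|=1.05163 >1
  x=-6.139: |R|=1.01521 >1
Interval (-6.0000, 0).

(-6.0000,0); λ=-8 ⇒ h* = (6)/8 = 0.7500.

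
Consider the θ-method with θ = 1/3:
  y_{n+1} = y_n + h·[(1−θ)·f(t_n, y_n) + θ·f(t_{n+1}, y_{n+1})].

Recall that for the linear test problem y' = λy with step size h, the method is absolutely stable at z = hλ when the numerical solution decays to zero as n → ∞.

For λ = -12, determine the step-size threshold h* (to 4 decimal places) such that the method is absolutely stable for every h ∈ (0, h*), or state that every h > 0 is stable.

On y'=λy, z=hλ:
  y_{n+1} = y_n + z·[2/3·y_n + 1/3·y_{n+1}] ⇒ (1 − 1/3z)y_{n+1} = (1 + 2/3z)y_n
  so R(z) = (1 + 2/3z)/(1 − 1/3z).

Find x<0 with |R(x)|<1.
x=-1.01: |R|=0.2444
R=−1: 1+2/3x = −1+1/3x ⇒ -1/3x=2 ⇒ x=2/(-1/3)=-6.0000
Confirm numerically:
  x=-4.660: |R|=0.82507 <1
  x=-3.449: |R|=0.60443 <1
  x=-3.448: |R|=0.60422 <1
  x=-2.462: |R|=0.35225 <1
  x=-6.396: |R|=1.04215 >1
  x=-6.369: |R|=1.03939 >1
  x=-6.092: |R|=1.01012 >1
Interval (-6.0000, 0).

(-6.0000,0); λ=-12 ⇒ h* = (6)/12 = 0.5000.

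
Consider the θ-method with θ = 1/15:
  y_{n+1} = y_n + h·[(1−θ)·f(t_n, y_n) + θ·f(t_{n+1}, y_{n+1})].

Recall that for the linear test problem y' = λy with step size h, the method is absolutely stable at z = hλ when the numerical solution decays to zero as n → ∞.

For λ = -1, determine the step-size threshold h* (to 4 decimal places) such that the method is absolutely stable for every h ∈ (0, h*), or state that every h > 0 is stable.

(-2.3077,0); λ=-1 ⇒ h* = (30/13)/1 = 2.3077.

With y'=λy (z=hλ):
  y_{n+1} = y_n + z·[14/15·y_n + 1/15·y_{n+1}] ⇒ (1 − 1/15z)y_{n+1} = (1 + 14/15z)y_n
  so R(z) = (1 + 14/15z)/(1 − 1/15z).

Solve |R(x)|<1 on ℝ⁻.
x=-0.45: |R|=0.5631
R=−1: 1+14/15x = −1+1/15x ⇒ -13/15x=2 ⇒ x=2/(-13/15)=-2.3077
Confirm numerically:
  x=-2.162: |R|=0.88964 <1
  x=-1.626: |R|=0.46698 <1
  x=-1.544: |R|=0.39990 <1
  x=-2.735: |R|=1.31322 >1
  x=-2.643: |R|=1.24707 >1
  x=-2.625: |R|=1.23404 >1
So |R|<1 on (-2.3077, 0).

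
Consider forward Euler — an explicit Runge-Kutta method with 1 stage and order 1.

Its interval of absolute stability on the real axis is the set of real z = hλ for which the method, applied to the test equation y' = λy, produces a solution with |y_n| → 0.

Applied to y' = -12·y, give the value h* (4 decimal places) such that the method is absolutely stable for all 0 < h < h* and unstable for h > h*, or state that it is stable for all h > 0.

(-2.0000,0); λ=-12 ⇒ h* = 0.1667.

Test eqn y'=λy, z=hλ:
  order 1, 1-stage ⇒ R(z)=1+z
  (e.g. R(-0.6)=0.40000, |R|=0.40000)

Need |R(x)|<1, x<0.
x=-0.6: |R|=0.4000
|R(-1.95)|=0.9500 |R(-1.03)|=0.0300 |R(-0.73)|=0.2700
Bisect:
  x_lo=-2.3429 |R|=1.3429  x_hi=-0.0720 |R|=0.9280
  mid=-1.20743 |R|=0.20743 →hi
  mid=-1.77516 |R|=0.77516 →hi
  mid=-2.05902 |R|=1.05902 →lo
  mid=-1.91709 |R|=0.91709 →hi
  mid=-1.98806 |R|=0.98806 →hi
  mid=-2.02354 |R|=1.02354 →lo
  mid=-2.00580 |R|=1.00580 →lo
  mid=-1.99693 |R|=0.99693 →hi
  mid=-2.00136 |R|=1.00136 →lo
  ...
  [-2.00011,-1.99998] ⇒ x*=-2.0000
Stable set (-2.0000, 0).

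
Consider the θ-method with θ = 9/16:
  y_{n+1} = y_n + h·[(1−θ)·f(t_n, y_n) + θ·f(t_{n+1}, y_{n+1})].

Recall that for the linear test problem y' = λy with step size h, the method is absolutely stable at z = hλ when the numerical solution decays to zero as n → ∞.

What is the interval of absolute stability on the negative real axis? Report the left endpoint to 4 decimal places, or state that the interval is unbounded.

unbounded; (−∞, 0).

Test eqn y'=λy, z=hλ:
  y_{n+1} = y_n + z·[7/16·y_n + 9/16·y_{n+1}] ⇒ (1 − 9/16z)y_{n+1} = (1 + 7/16z)y_n
  so R(z) = (1 + 7/16z)/(1 − 9/16z).

Boundary: |R(x)|=1, x<0.
x=-0.53: |R|=0.5917
x=-2: |R|=0.0588
x=-10: |R|=0.5094
x=-100: |R|=0.7467
θ=9/16≥1/2 ⇒ |1+7/16x|<|1−9/16x| ∀x<0 ⇒ interval (−∞,0).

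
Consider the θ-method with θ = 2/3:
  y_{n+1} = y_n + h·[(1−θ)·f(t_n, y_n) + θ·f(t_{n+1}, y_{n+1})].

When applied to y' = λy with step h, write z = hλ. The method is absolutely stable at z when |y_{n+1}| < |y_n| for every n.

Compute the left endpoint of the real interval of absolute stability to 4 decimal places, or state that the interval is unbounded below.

With y'=λy (z=hλ):
  y_{n+1} = y_n + z·[1/3·y_n + 2/3·y_{n+1}] ⇒ (1 − 2/3z)y_{n+1} = (1 + 1/3z)y_n
  Hence R(z) = (1 + 1/3z)/(1 − 2/3z).

Find x<0 with |R(x)|<1.
x=-0.99: |R|=0.4036
x=-2: |R|=0.1429
x=-10: |R|=0.3043
x=-100: |R|=0.4778
θ=2/3≥1/2 ⇒ |1+1/3x|<|1−2/3x| ∀x<0 ⇒ unbounded interval.

(−∞, 0) — no finite endpoint.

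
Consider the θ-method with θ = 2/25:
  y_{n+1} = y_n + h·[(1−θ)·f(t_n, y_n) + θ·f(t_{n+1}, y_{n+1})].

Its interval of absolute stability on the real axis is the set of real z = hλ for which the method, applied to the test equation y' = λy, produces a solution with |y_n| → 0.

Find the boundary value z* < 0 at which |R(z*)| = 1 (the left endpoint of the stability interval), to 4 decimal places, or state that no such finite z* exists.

z* = -2.3810.

Test eqn y'=λy, z=hλ:
  y_{n+1} = y_n + z·[23/25·y_n + 2/25·y_{n+1}] ⇒ (1 − 2/25z)y_{n+1} = (1 + 23/25z)y_n
  ⇒ R(z) = (1 + 23/25z)/(1 − 2/25z).

Need |R(x)|<1, x<0.
x=-1.63: |R|=0.4420
R=−1: 1+23/25x = −1+2/25x ⇒ -21/25x=2 ⇒ x=2/(-21/25)=-2.3810
Confirm numerically:
  x=-1.975: |R|=0.70553 <1
  x=-1.739: |R|=0.52662 <1
  x=-1.357: |R|=0.22411 <1
  x=-1.296: |R|=0.17425 <1
  x=-2.833: |R|=1.30956 >1
  x=-2.763: |R|=1.26283 >1
  x=-2.423: |R|=1.02959 >1
Interval (-2.3810, 0).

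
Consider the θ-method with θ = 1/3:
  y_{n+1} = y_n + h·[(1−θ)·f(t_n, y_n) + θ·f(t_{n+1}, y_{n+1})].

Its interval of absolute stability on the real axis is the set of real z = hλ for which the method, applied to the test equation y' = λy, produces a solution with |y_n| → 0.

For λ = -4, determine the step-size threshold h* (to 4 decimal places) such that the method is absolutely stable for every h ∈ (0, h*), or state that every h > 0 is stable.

(-6.0000,0); λ=-4 ⇒ h* = (6)/4 = 1.5000.

On y'=λy, z=hλ:
  y_{n+1} = y_n + z·[2/3·y_n + 1/3·y_{n+1}] ⇒ (1 − 1/3z)y_{n+1} = (1 + 2/3z)y_n
  R(z) = (1 + 2/3z)/(1 − 1/3z).

Boundary: |R(x)|=1, x<0.
x=-1.3: |R|=0.0930
R=−1: 1+2/3x = −1+1/3x ⇒ -1/3x=2 ⇒ x=2/(-1/3)=-6.0000
Confirm numerically:
  x=-5.468: |R|=0.93718 <1
  x=-4.673: |R|=0.82706 <1
  x=-3.546: |R|=0.62511 <1
  x=-3.455: |R|=0.60573 <1
  x=-6.538: |R|=1.05641 >1
  x=-6.476: |R|=1.05023 >1
  x=-6.450: |R|=1.04762 >1
Stable set (-6.0000, 0).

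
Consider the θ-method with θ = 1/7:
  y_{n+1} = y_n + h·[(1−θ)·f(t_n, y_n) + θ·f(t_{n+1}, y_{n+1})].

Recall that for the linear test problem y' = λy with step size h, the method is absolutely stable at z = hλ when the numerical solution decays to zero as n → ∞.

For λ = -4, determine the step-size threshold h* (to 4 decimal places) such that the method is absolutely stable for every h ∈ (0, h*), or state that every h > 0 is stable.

(-2.8000,0); λ=-4 ⇒ h* = (14/5)/4 = 0.7000.

Set f=λy, z=hλ:
  y_{n+1} = y_n + z·[6/7·y_n + 1/7·y_{n+1}] ⇒ (1 − 1/7z)y_{n+1} = (1 + 6/7z)y_n
  R(z) = (1 + 6/7z)/(1 − 1/7z).

Need |R(x)|<1, x<0.
x=-1.26: |R|=0.0678
R=−1: 1+6/7x = −1+1/7x ⇒ -5/7x=2 ⇒ x=2/(-5/7)=-2.8000
Confirm numerically:
  x=-1.977: |R|=0.54161 <1
  x=-1.712: |R|=0.37557 <1
  x=-1.453: |R|=0.20324 <1
  x=-1.333: |R|=0.11976 <1
  x=-3.226: |R|=1.20829 >1
  x=-3.016: |R|=1.10783 >1
  x=-2.962: |R|=1.08131 >1
Interval (-2.8000, 0).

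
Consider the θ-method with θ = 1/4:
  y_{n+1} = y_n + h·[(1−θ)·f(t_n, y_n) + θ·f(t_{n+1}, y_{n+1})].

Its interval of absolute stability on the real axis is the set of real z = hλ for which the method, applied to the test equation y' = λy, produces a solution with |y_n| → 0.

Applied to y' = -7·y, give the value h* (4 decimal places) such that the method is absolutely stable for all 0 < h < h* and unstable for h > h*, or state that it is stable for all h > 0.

Test eqn y'=λy, z=hλ:
  y_{n+1} = y_n + z·[3/4·y_n + 1/4·y_{n+1}] ⇒ (1 − 1/4z)y_{n+1} = (1 + 3/4z)y_n
  so R(z) = (1 + 3/4z)/(1 − 1/4z).

Solve |R(x)|<1 on ℝ⁻.
x=-0.8: |R|=0.3333
R=−1: 1+3/4x = −1+1/4x ⇒ -1/2x=2 ⇒ x=2/(-1/2)=-4.0000
Confirm numerically:
  x=-3.764: |R|=0.93921 <1
  x=-2.369: |R|=0.48783 <1
  x=-1.638: |R|=0.16211 <1
  x=-4.564: |R|=1.13171 >1
  x=-4.437: |R|=1.10359 >1
  x=-4.275: |R|=1.06647 >1
So |R|<1 on (-4.0000, 0).

(-4.0000,0); λ=-7 ⇒ h* = (4)/7 = 0.5714.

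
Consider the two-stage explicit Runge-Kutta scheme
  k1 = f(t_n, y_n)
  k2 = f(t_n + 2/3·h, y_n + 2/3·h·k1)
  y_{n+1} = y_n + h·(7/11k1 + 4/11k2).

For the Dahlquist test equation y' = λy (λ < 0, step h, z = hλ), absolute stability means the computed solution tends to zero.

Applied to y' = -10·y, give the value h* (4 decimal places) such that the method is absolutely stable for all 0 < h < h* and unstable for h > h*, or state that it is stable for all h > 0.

(-4.1250,0); λ=-10 ⇒ h* = (33/8)/10 = 0.4125.

Test eqn y'=λy, z=hλ:
  k1=λy_n ⇒ h·k1=z·y_n;  k2=λ(1+2/3z)y_n ⇒ h·k2=z(1+2/3z)y_n
  y_{n+1}/y_n = 1 + 7/11z + 4/11z(1+2/3z) = 1 + z + 8/33z²
  so R(z) = 1 + z + 8/33z².

Need |R(x)|<1, x<0.
x=-0.99: |R|=0.2476
R=1: x+8/33x²=0 ⇒ x=−33/8=-4.1250; min R=1−1/(4·8/33)=-0.0312>−1
Confirm numerically:
  x=-3.705: |R|=0.62276 <1
  x=-3.167: |R|=0.26449 <1
  x=-2.932: |R|=0.15203 <1
  x=-4.494: |R|=1.40201 >1
  x=-4.322: |R|=1.20641 >1
  x=-4.192: |R|=1.06809 >1
Stable set (-4.1250, 0).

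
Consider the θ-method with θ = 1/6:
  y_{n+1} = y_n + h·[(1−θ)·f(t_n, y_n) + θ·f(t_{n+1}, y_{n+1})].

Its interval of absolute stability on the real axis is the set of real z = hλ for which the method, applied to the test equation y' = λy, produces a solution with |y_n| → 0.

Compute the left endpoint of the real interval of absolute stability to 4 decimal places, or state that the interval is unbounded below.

Test eqn y'=λy, z=hλ:
  y_{n+1} = y_n + z·[5/6·y_n + 1/6·y_{n+1}] ⇒ (1 − 1/6z)y_{n+1} = (1 + 5/6z)y_n
  so R(z) = (1 + 5/6z)/(1 − 1/6z).

Solve |R(x)|<1 on ℝ⁻.
x=-0.37: |R|=0.6515
R=−1: 1+5/6x = −1+1/6x ⇒ -2/3x=2 ⇒ x=2/(-2/3)=-3.0000
Confirm numerically:
  x=-2.868: |R|=0.94046 <1
  x=-1.940: |R|=0.46599 <1
  x=-1.889: |R|=0.43668 <1
  x=-3.309: |R|=1.13277 >1
  x=-3.276: |R|=1.11902 >1
  x=-3.187: |R|=1.08142 >1
Stable set (-3.0000, 0).

z* = -3.0000.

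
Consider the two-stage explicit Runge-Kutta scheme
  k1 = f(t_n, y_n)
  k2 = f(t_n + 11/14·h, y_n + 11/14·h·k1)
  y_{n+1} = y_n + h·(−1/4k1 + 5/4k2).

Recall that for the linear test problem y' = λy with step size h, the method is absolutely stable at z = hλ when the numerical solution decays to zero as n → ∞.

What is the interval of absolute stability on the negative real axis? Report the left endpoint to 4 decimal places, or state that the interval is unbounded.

(-1.0182, 0).

With y'=λy (z=hλ):
  k1=λy_n ⇒ h·k1=z·y_n;  k2=λ(1+11/14z)y_n ⇒ h·k2=z(1+11/14z)y_n
  y_{n+1}/y_n = 1 − 1/4z + 5/4z(1+11/14z) = 1 + z + 55/56z²
  so R(z) = 1 + z + 55/56z².

Boundary: |R(x)|=1, x<0.
x=-0.61: |R|=0.7555
R=1: x+55/56x²=0 ⇒ x=−56/55=-1.0182; min R=1−1/(4·55/56)=0.7455>−1
Confirm numerically:
  x=-0.947: |R|=0.93379 <1
  x=-0.934: |R|=0.92278 <1
  x=-0.521: |R|=0.74559 <1
  x=-1.221: |R|=1.24322 >1
  x=-1.216: |R|=1.23625 >1
Stable set (-1.0182, 0).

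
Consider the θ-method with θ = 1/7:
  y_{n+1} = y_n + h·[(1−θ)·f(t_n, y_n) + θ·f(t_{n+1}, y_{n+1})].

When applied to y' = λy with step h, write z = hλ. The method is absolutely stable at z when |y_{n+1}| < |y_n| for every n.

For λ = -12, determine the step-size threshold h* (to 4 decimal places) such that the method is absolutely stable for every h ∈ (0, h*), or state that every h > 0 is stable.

(-2.8000,0); λ=-12 ⇒ h* = (14/5)/12 = 0.2333.

Test eqn y'=λy, z=hλ:
  y_{n+1} = y_n + z·[6/7·y_n + 1/7·y_{n+1}] ⇒ (1 − 1/7z)y_{n+1} = (1 + 6/7z)y_n
  R(z) = (1 + 6/7z)/(1 − 1/7z).

Boundary: |R(x)|=1, x<0.
x=-1.16: |R|=0.0049
R=−1: 1+6/7x = −1+1/7x ⇒ -5/7x=2 ⇒ x=2/(-5/7)=-2.8000
Confirm numerically:
  x=-2.609: |R|=0.90061 <1
  x=-2.533: |R|=0.85996 <1
  x=-1.765: |R|=0.40958 <1
  x=-1.570: |R|=0.28238 <1
  x=-3.149: |R|=1.17194 >1
  x=-2.902: |R|=1.05150 >1
  x=-2.883: |R|=1.04199 >1
So |R|<1 on (-2.8000, 0).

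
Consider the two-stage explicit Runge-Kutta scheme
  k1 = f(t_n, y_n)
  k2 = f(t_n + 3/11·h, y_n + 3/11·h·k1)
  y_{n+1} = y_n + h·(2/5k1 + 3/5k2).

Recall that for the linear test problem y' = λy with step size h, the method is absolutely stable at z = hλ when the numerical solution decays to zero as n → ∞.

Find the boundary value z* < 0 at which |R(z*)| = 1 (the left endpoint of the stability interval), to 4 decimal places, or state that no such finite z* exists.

Set f=λy, z=hλ:
  k1=λy_n ⇒ h·k1=z·y_n;  k2=λ(1+3/11z)y_n ⇒ h·k2=z(1+3/11z)y_n
  y_{n+1}/y_n = 1 + 2/5z + 3/5z(1+3/11z) = 1 + z + 9/55z²
  R(z) = 1 + z + 9/55z².

Boundary: |R(x)|=1, x<0.
x=-1.29: |R|=0.0177
R=1: x+9/55x²=0 ⇒ x=−55/9=-6.1111; min R=1−1/(4·9/55)=-0.5278>−1
Confirm numerically:
  x=-3.997: |R|=0.38274 <1
  x=-2.938: |R|=0.52552 <1
  x=-2.798: |R|=0.51692 <1
  x=-6.553: |R|=1.47384 >1
  x=-6.433: |R|=1.33884 >1
  x=-6.424: |R|=1.32891 >1
Interval (-6.1111, 0).

z* = -6.1111.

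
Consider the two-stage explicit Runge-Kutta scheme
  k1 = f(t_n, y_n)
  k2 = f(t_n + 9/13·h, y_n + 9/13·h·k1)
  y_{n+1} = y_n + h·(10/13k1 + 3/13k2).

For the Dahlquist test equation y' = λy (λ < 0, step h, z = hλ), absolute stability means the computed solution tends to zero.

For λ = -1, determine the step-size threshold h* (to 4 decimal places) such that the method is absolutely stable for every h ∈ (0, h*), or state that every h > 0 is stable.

(-6.2593,0); λ=-1 ⇒ h* = (169/27)/1 = 6.2593.

On y'=λy, z=hλ:
  k1=λy_n ⇒ h·k1=z·y_n;  k2=λ(1+9/13z)y_n ⇒ h·k2=z(1+9/13z)y_n
  y_{n+1}/y_n = 1 + 10/13z + 3/13z(1+9/13z) = 1 + z + 27/169z²
  ⇒ R(z) = 1 + z + 27/169z².

Need |R(x)|<1, x<0.
x=-1.19: |R|=0.0362
R=1: x+27/169x²=0 ⇒ x=−169/27=-6.2593; min R=1−1/(4·27/169)=-0.5648>−1
Confirm numerically:
  x=-5.112: |R|=0.06302 <1
  x=-5.074: |R|=0.03918 <1
  x=-4.645: |R|=0.19794 <1
  x=-6.844: |R|=1.63937 >1
  x=-6.342: |R|=1.08383 >1
Interval (-6.2593, 0).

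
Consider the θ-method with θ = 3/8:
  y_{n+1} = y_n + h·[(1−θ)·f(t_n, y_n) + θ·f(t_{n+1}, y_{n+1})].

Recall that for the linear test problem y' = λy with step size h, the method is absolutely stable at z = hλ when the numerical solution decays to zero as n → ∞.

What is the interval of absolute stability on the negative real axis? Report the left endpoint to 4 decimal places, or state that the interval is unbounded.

z∈(-8.0000,0).

Test eqn y'=λy, z=hλ:
  y_{n+1} = y_n + z·[5/8·y_n + 3/8·y_{n+1}] ⇒ (1 − 3/8z)y_{n+1} = (1 + 5/8z)y_n
  ⇒ R(z) = (1 + 5/8z)/(1 − 3/8z).

Solve |R(x)|<1 on ℝ⁻.
x=-1.52: |R|=0.0318
R=−1: 1+5/8x = −1+3/8x ⇒ -1/4x=2 ⇒ x=2/(-1/4)=-8.0000
Confirm numerically:
  x=-6.132: |R|=0.85846 <1
  x=-5.470: |R|=0.79271 <1
  x=-5.224: |R|=0.76546 <1
  x=-8.489: |R|=1.02922 >1
  x=-8.360: |R|=1.02177 >1
  x=-8.230: |R|=1.01407 >1
So |R|<1 on (-8.0000, 0).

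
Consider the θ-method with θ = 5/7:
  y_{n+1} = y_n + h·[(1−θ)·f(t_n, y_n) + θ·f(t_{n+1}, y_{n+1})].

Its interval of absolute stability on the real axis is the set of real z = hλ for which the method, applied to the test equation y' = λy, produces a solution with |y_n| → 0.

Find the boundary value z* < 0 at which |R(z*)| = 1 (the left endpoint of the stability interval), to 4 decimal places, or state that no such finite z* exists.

(−∞, 0) — no finite endpoint.

Set f=λy, z=hλ:
  y_{n+1} = y_n + z·[2/7·y_n + 5/7·y_{n+1}] ⇒ (1 − 5/7z)y_{n+1} = (1 + 2/7z)y_n
  R(z) = (1 + 2/7z)/(1 − 5/7z).

Need |R(x)|<1, x<0.
x=-1.54: |R|=0.2667
x=-2: |R|=0.1765
x=-10: |R|=0.2281
x=-100: |R|=0.3807
θ=5/7≥1/2 ⇒ |1+2/7x|<|1−5/7x| ∀x<0 ⇒ stable on all of ℝ⁻.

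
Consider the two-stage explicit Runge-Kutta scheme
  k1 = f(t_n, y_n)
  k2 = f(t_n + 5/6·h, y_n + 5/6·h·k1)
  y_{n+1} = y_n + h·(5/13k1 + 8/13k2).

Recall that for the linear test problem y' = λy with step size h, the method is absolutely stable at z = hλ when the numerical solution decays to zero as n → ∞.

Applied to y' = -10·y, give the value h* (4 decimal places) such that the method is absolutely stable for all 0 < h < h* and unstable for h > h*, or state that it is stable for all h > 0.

(-1.9500,0); λ=-10 ⇒ h* = (39/20)/10 = 0.1950.

On y'=λy, z=hλ:
  k1=λy_n ⇒ h·k1=z·y_n;  k2=λ(1+5/6z)y_n ⇒ h·k2=z(1+5/6z)y_n
  y_{n+1}/y_n = 1 + 5/13z + 8/13z(1+5/6z) = 1 + z + 20/39z²
  ⇒ R(z) = 1 + z + 20/39z².

Solve |R(x)|<1 on ℝ⁻.
x=-1.5: |R|=0.6538
R=1: x+20/39x²=0 ⇒ x=−39/20=-1.9500; min R=1−1/(4·20/39)=0.5125>−1
Confirm numerically:
  x=-1.808: |R|=0.86834 <1
  x=-1.768: |R|=0.83499 <1
  x=-1.403: |R|=0.60644 <1
  x=-0.951: |R|=0.51280 <1
  x=-2.517: |R|=1.73187 >1
  x=-2.135: |R|=1.20255 >1
  x=-1.983: |R|=1.03356 >1
Stable set (-1.9500, 0).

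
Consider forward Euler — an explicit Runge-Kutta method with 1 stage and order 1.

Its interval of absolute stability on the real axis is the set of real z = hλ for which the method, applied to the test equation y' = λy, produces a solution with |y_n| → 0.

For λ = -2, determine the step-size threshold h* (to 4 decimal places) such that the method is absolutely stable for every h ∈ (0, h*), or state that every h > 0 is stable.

Test eqn y'=λy, z=hλ:
  order 1, 1-stage ⇒ R(z)=1+z
  (e.g. R(-0.54)=0.46000, |R|=0.46000)

Need |R(x)|<1, x<0.
x=-0.54: |R|=0.4600
|R(-2.35)|=1.3500 |R(-2.31)|=1.3100 |R(-1.13)|=0.1300
Bisect:
  x_lo=-2.4214 |R|=1.4214  x_hi=-0.3996 |R|=0.6004
  mid=-1.41049 |R|=0.41049 →hi
  mid=-1.91595 |R|=0.91595 →hi
  mid=-2.16868 |R|=1.16868 →lo
  mid=-2.04232 |R|=1.04232 →lo
  mid=-1.97913 |R|=0.97913 →hi
  mid=-2.01073 |R|=1.01073 →lo
  mid=-1.99493 |R|=0.99493 →hi
  mid=-2.00283 |R|=1.00283 →lo
  ...
  [-2.00011,-1.99999] ⇒ x*=-2.0000
Interval (-2.0000, 0).

(-2.0000,0); λ=-2 ⇒ h* = 1.0000.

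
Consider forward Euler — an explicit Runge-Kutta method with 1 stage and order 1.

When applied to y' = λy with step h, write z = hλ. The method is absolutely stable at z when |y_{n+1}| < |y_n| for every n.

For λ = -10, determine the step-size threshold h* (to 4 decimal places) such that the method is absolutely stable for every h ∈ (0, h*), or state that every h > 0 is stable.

(-2.0000,0); λ=-10 ⇒ h* = 0.2000.

On y'=λy, z=hλ:
  order 1, 1-stage ⇒ R(z)=1+z
  (e.g. R(-1.37)=-0.37000, |R|=0.37000)

Need |R(x)|<1, x<0.
x=-1.37: |R|=0.3700
|R(-1.99)|=0.9900 |R(-1.3)|=0.3000 |R(-0.82)|=0.1800
Bisect:
  x_lo=-2.7962 |R|=1.7962  x_hi=-0.2825 |R|=0.7175
  mid=-1.53933 |R|=0.53933 →hi
  mid=-2.16775 |R|=1.16775 →lo
  mid=-1.85354 |R|=0.85354 →hi
  mid=-2.01065 |R|=1.01065 →lo
  mid=-1.93210 |R|=0.93210 →hi
  mid=-1.97137 |R|=0.97137 →hi
  mid=-1.99101 |R|=0.99101 →hi
  mid=-2.00083 |R|=1.00083 →lo
  mid=-1.99592 |R|=0.99592 →hi
  mid=-1.99837 |R|=0.99837 →hi
  ...
  [-2.00006,-1.99991] ⇒ x*=-2.0000
Interval (-2.0000, 0).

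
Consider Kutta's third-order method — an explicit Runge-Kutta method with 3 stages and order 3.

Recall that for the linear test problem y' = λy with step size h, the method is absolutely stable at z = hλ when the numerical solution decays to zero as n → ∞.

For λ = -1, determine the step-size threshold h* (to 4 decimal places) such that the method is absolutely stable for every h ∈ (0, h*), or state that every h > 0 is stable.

(-2.5127,0); λ=-1 ⇒ h* = 2.5127.

Set f=λy, z=hλ:
  order 3, 3-stage ⇒ R(z)=1+z+z^2/2+z^3/6
  (e.g. R(-1.44)=0.09914, |R|=0.09914)

Boundary: |R(x)|=1, x<0.
x=-1.44: |R|=0.0991
|R(-2.24)|=0.6044 |R(-1.76)|=0.1198 |R(-0.75)|=0.4609
Bisect:
  x_lo=-3.0376 |R|=2.0956  x_hi=-0.3016 |R|=0.7393
  mid=-1.66961 |R|=0.05151 →hi
  mid=-2.35363 |R|=0.75686 →hi
  mid=-2.69564 |R|=1.32703 →lo
  mid=-2.52463 |R|=1.01965 →lo
  mid=-2.43913 |R|=0.88300 →hi
  mid=-2.48188 |R|=0.94997 →hi
  mid=-2.50326 |R|=0.98447 →hi
  ...
  [-2.51278,-2.51261] ⇒ x*=-2.5127
Stable set (-2.5127, 0).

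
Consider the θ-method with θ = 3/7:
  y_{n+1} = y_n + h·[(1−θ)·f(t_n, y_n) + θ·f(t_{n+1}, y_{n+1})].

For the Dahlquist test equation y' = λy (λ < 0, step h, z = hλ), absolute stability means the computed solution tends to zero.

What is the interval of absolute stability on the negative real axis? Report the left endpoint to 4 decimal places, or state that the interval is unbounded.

(-14.0000, 0).

Set f=λy, z=hλ:
  y_{n+1} = y_n + z·[4/7·y_n + 3/7·y_{n+1}] ⇒ (1 − 3/7z)y_{n+1} = (1 + 4/7z)y_n
  Hence R(z) = (1 + 4/7z)/(1 − 3/7z).

Boundary: |R(x)|=1, x<0.
x=-1.44: |R|=0.1095
R=−1: 1+4/7x = −1+3/7x ⇒ -1/7x=2 ⇒ x=2/(-1/7)=-14.0000
Confirm numerically:
  x=-10.621: |R|=0.91305 <1
  x=-10.516: |R|=0.90962 <1
  x=-9.950: |R|=0.89009 <1
  x=-8.742: |R|=0.84175 <1
  x=-14.469: |R|=1.00930 >1
  x=-14.415: |R|=1.00826 >1
  x=-14.116: |R|=1.00235 >1
So |R|<1 on (-14.0000, 0).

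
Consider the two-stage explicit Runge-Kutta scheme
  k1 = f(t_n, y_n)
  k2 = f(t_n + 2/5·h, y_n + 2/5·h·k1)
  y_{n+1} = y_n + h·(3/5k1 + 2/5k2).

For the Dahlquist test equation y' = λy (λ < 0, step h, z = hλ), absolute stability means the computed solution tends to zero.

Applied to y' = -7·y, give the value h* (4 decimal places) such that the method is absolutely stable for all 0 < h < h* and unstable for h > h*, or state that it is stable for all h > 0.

On y'=λy, z=hλ:
  k1=λy_n ⇒ h·k1=z·y_n;  k2=λ(1+2/5z)y_n ⇒ h·k2=z(1+2/5z)y_n
  y_{n+1}/y_n = 1 + 3/5z + 2/5z(1+2/5z) = 1 + z + 4/25z²
  R(z) = 1 + z + 4/25z².

Need |R(x)|<1, x<0.
x=-0.83: |R|=0.2802
R=1: x+4/25x²=0 ⇒ x=−25/4=-6.2500; min R=1−1/(4·4/25)=-0.5625>−1
Confirm numerically:
  x=-5.901: |R|=0.67049 <1
  x=-4.339: |R|=0.32669 <1
  x=-4.206: |R|=0.37553 <1
  x=-6.596: |R|=1.36515 >1
  x=-6.525: |R|=1.28710 >1
  x=-6.289: |R|=1.03924 >1
So |R|<1 on (-6.2500, 0).

(-6.2500,0); λ=-7 ⇒ h* = (25/4)/7 = 0.8929.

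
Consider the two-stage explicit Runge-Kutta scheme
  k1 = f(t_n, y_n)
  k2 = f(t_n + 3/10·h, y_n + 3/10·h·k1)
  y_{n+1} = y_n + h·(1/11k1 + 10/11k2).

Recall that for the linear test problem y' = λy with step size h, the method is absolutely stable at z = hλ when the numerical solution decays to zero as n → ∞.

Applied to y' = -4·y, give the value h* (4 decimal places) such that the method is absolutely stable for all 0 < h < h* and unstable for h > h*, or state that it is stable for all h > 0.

(-3.6667,0); λ=-4 ⇒ h* = (11/3)/4 = 0.9167.

Test eqn y'=λy, z=hλ:
  k1=λy_n ⇒ h·k1=z·y_n;  k2=λ(1+3/10z)y_n ⇒ h·k2=z(1+3/10z)y_n
  y_{n+1}/y_n = 1 + 1/11z + 10/11z(1+3/10z) = 1 + z + 3/11z²
  Hence R(z) = 1 + z + 3/11z².

Find x<0 with |R(x)|<1.
x=-1.5: |R|=0.1136
R=1: x+3/11x²=0 ⇒ x=−11/3=-3.6667; min R=1−1/(4·3/11)=0.0833>−1
Confirm numerically:
  x=-3.438: |R|=0.78559 <1
  x=-3.268: |R|=0.64468 <1
  x=-2.848: |R|=0.36412 <1
  x=-4.245: |R|=1.66955 >1
  x=-3.712: |R|=1.04589 >1
So |R|<1 on (-3.6667, 0).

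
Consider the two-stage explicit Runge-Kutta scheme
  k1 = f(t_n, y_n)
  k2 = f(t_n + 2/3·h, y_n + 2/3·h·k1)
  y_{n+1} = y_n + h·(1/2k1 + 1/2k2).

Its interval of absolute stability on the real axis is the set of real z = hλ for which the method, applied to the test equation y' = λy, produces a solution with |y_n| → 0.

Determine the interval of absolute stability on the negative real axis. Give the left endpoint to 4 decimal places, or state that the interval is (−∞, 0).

Set f=λy, z=hλ:
  k1=λy_n ⇒ h·k1=z·y_n;  k2=λ(1+2/3z)y_n ⇒ h·k2=z(1+2/3z)y_n
  y_{n+1}/y_n = 1 + 1/2z + 1/2z(1+2/3z) = 1 + z + 1/3z²
  so R(z) = 1 + z + 1/3z².

Solve |R(x)|<1 on ℝ⁻.
x=-1.14: |R|=0.2932
R=1: x+1/3x²=0 ⇒ x=−3=-3.0000; min R=1−1/(4·1/3)=0.2500>−1
Confirm numerically:
  x=-2.773: |R|=0.79018 <1
  x=-2.758: |R|=0.77752 <1
  x=-2.627: |R|=0.67338 <1
  x=-1.705: |R|=0.26401 <1
  x=-3.465: |R|=1.53707 >1
  x=-3.282: |R|=1.30851 >1
  x=-3.275: |R|=1.30021 >1
Stable set (-3.0000, 0).

z∈(-3.0000,0).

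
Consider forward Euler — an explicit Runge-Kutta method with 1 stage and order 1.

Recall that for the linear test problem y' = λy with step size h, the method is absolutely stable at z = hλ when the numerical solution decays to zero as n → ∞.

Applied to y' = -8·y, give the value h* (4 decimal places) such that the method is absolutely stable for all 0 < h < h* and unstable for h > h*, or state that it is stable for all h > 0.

Test eqn y'=λy, z=hλ:
  order 1, 1-stage ⇒ R(z)=1+z
  (e.g. R(-0.76)=0.24000, |R|=0.24000)

Find x<0 with |R(x)|<1.
x=-0.76: |R|=0.2400
|R(-2.01)|=1.0100 |R(-1.8)|=0.8000 |R(-0.72)|=0.2800
Bisect:
  x_lo=-2.7155 |R|=1.7155  x_hi=-0.1623 |R|=0.8377
  mid=-1.43890 |R|=0.43890 →hi
  mid=-2.07720 |R|=1.07720 →lo
  mid=-1.75805 |R|=0.75805 →hi
  mid=-1.91763 |R|=0.91763 →hi
  mid=-1.99741 |R|=0.99741 →hi
  mid=-2.03731 |R|=1.03731 →lo
  mid=-2.01736 |R|=1.01736 →lo
  ...
  [-2.00006,-1.99991] ⇒ x*=-2.0000
So |R|<1 on (-2.0000, 0).

(-2.0000,0); λ=-8 ⇒ h* = 0.2500.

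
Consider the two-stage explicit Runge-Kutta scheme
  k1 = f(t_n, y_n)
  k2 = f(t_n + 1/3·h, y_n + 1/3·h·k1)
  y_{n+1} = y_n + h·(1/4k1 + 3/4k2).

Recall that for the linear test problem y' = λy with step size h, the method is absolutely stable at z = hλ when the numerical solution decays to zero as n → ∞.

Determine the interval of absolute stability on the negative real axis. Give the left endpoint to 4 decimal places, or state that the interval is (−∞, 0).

Test eqn y'=λy, z=hλ:
  k1=λy_n ⇒ h·k1=z·y_n;  k2=λ(1+1/3z)y_n ⇒ h·k2=z(1+1/3z)y_n
  y_{n+1}/y_n = 1 + 1/4z + 3/4z(1+1/3z) = 1 + z + 1/4z²
  so R(z) = 1 + z + 1/4z².

Boundary: |R(x)|=1, x<0.
x=-1.77: |R|=0.0132
R=1: x+1/4x²=0 ⇒ x=−4=-4.0000; min R=1−1/(4·1/4)=0.0000>−1
Confirm numerically:
  x=-3.767: |R|=0.78057 <1
  x=-3.739: |R|=0.75603 <1
  x=-3.649: |R|=0.67980 <1
  x=-3.053: |R|=0.27720 <1
  x=-4.568: |R|=1.64866 >1
  x=-4.036: |R|=1.03632 >1
So |R|<1 on (-4.0000, 0).

z∈(-4.0000,0).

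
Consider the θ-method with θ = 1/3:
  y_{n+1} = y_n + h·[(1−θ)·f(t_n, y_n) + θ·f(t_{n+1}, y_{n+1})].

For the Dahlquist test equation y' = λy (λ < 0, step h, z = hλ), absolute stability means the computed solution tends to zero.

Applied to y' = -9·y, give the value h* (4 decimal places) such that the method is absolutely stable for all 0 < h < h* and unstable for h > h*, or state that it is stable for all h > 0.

(-6.0000,0); λ=-9 ⇒ h* = (6)/9 = 0.6667.

Set f=λy, z=hλ:
  y_{n+1} = y_n + z·[2/3·y_n + 1/3·y_{n+1}] ⇒ (1 − 1/3z)y_{n+1} = (1 + 2/3z)y_n
  so R(z) = (1 + 2/3z)/(1 − 1/3z).

Find x<0 with |R(x)|<1.
x=-1.09: |R|=0.2005
R=−1: 1+2/3x = −1+1/3x ⇒ -1/3x=2 ⇒ x=2/(-1/3)=-6.0000
Confirm numerically:
  x=-5.895: |R|=0.98820 <1
  x=-5.670: |R|=0.96194 <1
  x=-5.191: |R|=0.90123 <1
  x=-3.816: |R|=0.67958 <1
  x=-6.349: |R|=1.03733 >1
  x=-6.227: |R|=1.02460 >1
Stable set (-6.0000, 0).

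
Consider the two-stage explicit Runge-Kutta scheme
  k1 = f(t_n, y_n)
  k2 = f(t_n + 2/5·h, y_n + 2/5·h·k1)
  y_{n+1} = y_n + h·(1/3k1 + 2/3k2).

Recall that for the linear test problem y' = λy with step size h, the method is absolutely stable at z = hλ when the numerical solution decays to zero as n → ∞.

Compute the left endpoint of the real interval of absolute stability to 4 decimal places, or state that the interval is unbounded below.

With y'=λy (z=hλ):
  k1=λy_n ⇒ h·k1=z·y_n;  k2=λ(1+2/5z)y_n ⇒ h·k2=z(1+2/5z)y_n
  y_{n+1}/y_n = 1 + 1/3z + 2/3z(1+2/5z) = 1 + z + 4/15z²
  Hence R(z) = 1 + z + 4/15z².

Find x<0 with |R(x)|<1.
x=-1.3: |R|=0.1507
R=1: x+4/15x²=0 ⇒ x=−15/4=-3.7500; min R=1−1/(4·4/15)=0.0625>−1
Confirm numerically:
  x=-3.414: |R|=0.69411 <1
  x=-3.000: |R|=0.40000 <1
  x=-2.076: |R|=0.07327 <1
  x=-1.920: |R|=0.06304 <1
  x=-4.090: |R|=1.37083 >1
  x=-3.965: |R|=1.22733 >1
Interval (-3.7500, 0).

z* = -3.7500.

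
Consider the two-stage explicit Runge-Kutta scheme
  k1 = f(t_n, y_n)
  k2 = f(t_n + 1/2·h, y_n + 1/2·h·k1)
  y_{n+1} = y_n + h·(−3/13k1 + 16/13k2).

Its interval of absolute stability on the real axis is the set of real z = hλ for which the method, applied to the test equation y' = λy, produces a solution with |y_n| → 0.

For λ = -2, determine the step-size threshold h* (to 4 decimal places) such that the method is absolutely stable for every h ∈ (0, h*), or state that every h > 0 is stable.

With y'=λy (z=hλ):
  k1=λy_n ⇒ h·k1=z·y_n;  k2=λ(1+1/2z)y_n ⇒ h·k2=z(1+1/2z)y_n
  y_{n+1}/y_n = 1 − 3/13z + 16/13z(1+1/2z) = 1 + z + 8/13z²
  R(z) = 1 + z + 8/13z².

Solve |R(x)|<1 on ℝ⁻.
x=-1.45: |R|=0.8438
R=1: x+8/13x²=0 ⇒ x=−13/8=-1.6250; min R=1−1/(4·8/13)=0.5938>−1
Confirm numerically:
  x=-1.391: |R|=0.79970 <1
  x=-0.992: |R|=0.61358 <1
  x=-0.742: |R|=0.59681 <1
  x=-2.145: |R|=1.68640 >1
  x=-1.895: |R|=1.31486 >1
  x=-1.726: |R|=1.10728 >1
Stable set (-1.6250, 0).

(-1.6250,0); λ=-2 ⇒ h* = (13/8)/2 = 0.8125.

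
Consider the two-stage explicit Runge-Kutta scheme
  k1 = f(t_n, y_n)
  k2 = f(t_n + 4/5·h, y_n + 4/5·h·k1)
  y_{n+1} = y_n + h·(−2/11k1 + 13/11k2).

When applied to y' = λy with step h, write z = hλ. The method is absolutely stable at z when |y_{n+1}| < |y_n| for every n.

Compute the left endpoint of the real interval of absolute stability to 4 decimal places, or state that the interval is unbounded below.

left endpoint -1.0577.

On y'=λy, z=hλ:
  k1=λy_n ⇒ h·k1=z·y_n;  k2=λ(1+4/5z)y_n ⇒ h·k2=z(1+4/5z)y_n
  y_{n+1}/y_n = 1 − 2/11z + 13/11z(1+4/5z) = 1 + z + 52/55z²
  ⇒ R(z) = 1 + z + 52/55z².

Boundary: |R(x)|=1, x<0.
x=-1.26: |R|=1.2410
R=1: x+52/55x²=0 ⇒ x=−55/52=-1.0577; min R=1−1/(4·52/55)=0.7356>−1
Confirm numerically:
  x=-0.847: |R|=0.83128 <1
  x=-0.656: |R|=0.75086 <1
  x=-0.502: |R|=0.73626 <1
  x=-0.469: |R|=0.73896 <1
  x=-1.164: |R|=1.11699 >1
  x=-1.150: |R|=1.10036 >1
  x=-1.085: |R|=1.02801 >1
So |R|<1 on (-1.0577, 0).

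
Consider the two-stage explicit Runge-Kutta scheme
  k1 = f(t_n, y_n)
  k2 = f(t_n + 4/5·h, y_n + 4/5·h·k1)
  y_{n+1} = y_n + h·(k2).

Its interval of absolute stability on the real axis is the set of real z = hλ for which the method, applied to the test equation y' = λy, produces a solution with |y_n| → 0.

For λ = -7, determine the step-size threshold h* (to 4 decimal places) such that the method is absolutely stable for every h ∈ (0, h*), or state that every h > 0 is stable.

(-1.2500,0); λ=-7 ⇒ h* = (5/4)/7 = 0.1786.

Test eqn y'=λy, z=hλ:
  k1=λy_n ⇒ h·k1=z·y_n;  k2=λ(1+4/5z)y_n ⇒ h·k2=z(1+4/5z)y_n
  y_{n+1}/y_n = 1 + z(1+4/5z) = 1 + z + 4/5z²
  R(z) = 1 + z + 4/5z².

Boundary: |R(x)|=1, x<0.
x=-0.54: |R|=0.6933
R=1: x+4/5x²=0 ⇒ x=−5/4=-1.2500; min R=1−1/(4·4/5)=0.6875>−1
Confirm numerically:
  x=-1.020: |R|=0.81232 <1
  x=-1.019: |R|=0.81169 <1
  x=-1.011: |R|=0.80670 <1
  x=-0.727: |R|=0.69582 <1
  x=-1.778: |R|=1.75103 >1
  x=-1.690: |R|=1.59488 >1
  x=-1.649: |R|=1.52636 >1
Interval (-1.2500, 0).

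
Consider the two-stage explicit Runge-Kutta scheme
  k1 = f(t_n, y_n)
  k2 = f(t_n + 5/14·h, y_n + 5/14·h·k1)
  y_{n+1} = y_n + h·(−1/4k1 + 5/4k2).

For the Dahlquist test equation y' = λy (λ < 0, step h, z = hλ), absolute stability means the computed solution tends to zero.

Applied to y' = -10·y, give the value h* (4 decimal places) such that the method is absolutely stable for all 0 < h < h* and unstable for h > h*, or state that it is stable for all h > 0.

Set f=λy, z=hλ:
  k1=λy_n ⇒ h·k1=z·y_n;  k2=λ(1+5/14z)y_n ⇒ h·k2=z(1+5/14z)y_n
  y_{n+1}/y_n = 1 − 1/4z + 5/4z(1+5/14z) = 1 + z + 25/56z²
  ⇒ R(z) = 1 + z + 25/56z².

Need |R(x)|<1, x<0.
x=-1.67: |R|=0.5750
R=1: x+25/56x²=0 ⇒ x=−56/25=-2.2400; min R=1−1/(4·25/56)=0.4400>−1
Confirm numerically:
  x=-1.321: |R|=0.45804 <1
  x=-1.052: |R|=0.44206 <1
  x=-0.918: |R|=0.45822 <1
  x=-2.460: |R|=1.24161 >1
  x=-2.350: |R|=1.11540 >1
  x=-2.340: |R|=1.10446 >1
Interval (-2.2400, 0).

(-2.2400,0); λ=-10 ⇒ h* = (56/25)/10 = 0.2240.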